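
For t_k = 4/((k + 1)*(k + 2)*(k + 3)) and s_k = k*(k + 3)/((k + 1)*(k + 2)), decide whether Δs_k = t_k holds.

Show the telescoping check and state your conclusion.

s_(k+1) = (k + 1)*(k + 4)/((k + 2)*(k + 3))
s_(k+1) − s_k = 4/(k**3 + 6*k**2 + 11*k + 6)
(s_(k+1) − s_k) − t_k = 0

Valid: the claim telescopes to t_k.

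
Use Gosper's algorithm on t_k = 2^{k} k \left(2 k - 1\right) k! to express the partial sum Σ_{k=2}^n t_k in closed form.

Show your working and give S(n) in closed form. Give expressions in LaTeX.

S(n) = 2^{n + 1} \left(n - 1\right) \left(n + 1\right)!

Ratio r(k) = (k + 1)**2*(4*k + 2)/(k*(2*k - 1)).
So A=2*k + 2 and B=1, with C=k**2 - k/2.
f must satisfy (2*k + 2)·f(k+1) − (1)·f(k) = k**2 - k/2.
Degrees (1,0,2) ⇒ d ≤ 1.
Coefficient equations give f(k) = (k - 2)/2.
R(k) = B(k−1)·f(k)/C(k) = (k - 2)/(k*(2*k - 1)); s_k = R·t_k = 2**k*(k - 2)*factorial(k).
Δs = 2**k*k*(2*k - 1)*factorial(k), as required.
Evaluate: s_(n+1) = 2**(n + 1)*(n - 1)*factorial(n + 1); subtract s_(2) = 0 ⇒ S(n) = 2**(n + 1)*(n - 1)*factorial(n + 1).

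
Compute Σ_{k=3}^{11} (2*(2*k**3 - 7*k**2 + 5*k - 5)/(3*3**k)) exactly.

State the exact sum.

Step 1: r(k) = (2*k**3 - k**2 - 3*k - 5)/(3*(2*k**3 - 7*k**2 + 5*k - 5)).
Gosper form: A/B · C(k+1)/C(k) with A=1/3, B=1, C=k**3 - 7*k**2/2 + 5*k/2 - 5/2.
f must satisfy (1/3)·f(k+1) − (1)·f(k) = k**3 - 7*k**2/2 + 5*k/2 - 5/2.
Bound: deg f ≤ 3.
Coefficient equations give f(k) = -3*(k**3 - 2*k**2 + 2*k - 2)/2.
So s_k = (B(k−1)f/C)·t_k = (-3*(k**3 - 2*k**2 + 2*k - 2)/(2*k**3 - 7*k**2 + 5*k - 5))·t_k = 2*(-k**3 + 2*k**2 - 2*k + 2)/3**k.
Δs = 2*(2*k**3 - 7*k**2 + 5*k - 5)/(3*3**k), as required.
Σ_(k=3)^(11) t_k = s_(12) − s_(3) = -2924/531441 − (-26/27) = 508834/531441.

Σ = 508834/531441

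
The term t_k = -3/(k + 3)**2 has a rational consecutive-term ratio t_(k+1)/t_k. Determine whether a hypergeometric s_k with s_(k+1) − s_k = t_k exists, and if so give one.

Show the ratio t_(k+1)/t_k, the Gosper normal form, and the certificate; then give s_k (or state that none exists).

The ratio is (k + 3)**2/(k + 4)**2.
Take A(k)=k**2 + 6*k + 9, B(k)=k**2 + 8*k + 16, C(k)=1.
Need (k**2 + 6*k + 9)·f(k+1) − (k**2 + 6*k + 9)·f(k) = 1.
Bound: deg f ≤ 0.
Put f(k) = c0: A·f(k+1) − B(k−1)·f(k) − C = -1; need -1 = 0 — inconsistent ⇒ no f, not summable.

not Gosper-summable; s_k does not exist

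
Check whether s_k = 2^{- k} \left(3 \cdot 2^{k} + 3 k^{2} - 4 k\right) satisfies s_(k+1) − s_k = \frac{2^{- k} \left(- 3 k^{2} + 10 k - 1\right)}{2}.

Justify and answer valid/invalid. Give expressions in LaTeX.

s_(k+1) = (6*2**k + 3*k**2 + 2*k - 1)/(2*2**k)
s_(k+1) − s_k = (-3*k**2 + 10*k - 1)/(2*2**k)
(s_(k+1) − s_k) − t_k = 0

valid; difference matches t_k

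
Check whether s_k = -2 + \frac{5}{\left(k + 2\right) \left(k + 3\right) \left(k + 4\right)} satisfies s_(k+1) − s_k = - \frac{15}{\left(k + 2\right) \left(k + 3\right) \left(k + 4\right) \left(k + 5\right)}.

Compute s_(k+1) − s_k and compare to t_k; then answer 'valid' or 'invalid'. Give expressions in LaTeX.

Valid: the claim telescopes to t_k.

s_(k+1) = -2 + 5/((k + 3)*(k + 4)*(k + 5))
s_(k+1) − s_k = -15/((k + 2)*(k + 3)*(k + 4)*(k + 5))
(s_(k+1) − s_k) − t_k = 0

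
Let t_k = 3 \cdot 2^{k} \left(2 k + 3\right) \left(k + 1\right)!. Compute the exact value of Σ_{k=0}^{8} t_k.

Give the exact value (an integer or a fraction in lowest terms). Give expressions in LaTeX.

Step 1: r(k) = 2*(k + 2)*(2*k + 5)/(2*k + 3).
Take A(k)=2*k + 4, B(k)=1, C(k)=k + 3/2.
Key eq: (2*k + 4)·f(k+1) = (1)·f(k) + (k + 3/2).
deg f ≤ 0 (via 1,0,1).
Coefficient equations give f(k) = 1/2.
R(k) = B(k−1)·f(k)/C(k) = 1/(2*k + 3); s_k = R·t_k = 3*2**k*factorial(k + 1).
s_(k+1) − s_k = 3*2**k*(2*k + 3)*factorial(k + 1) = t_k.
Σ_(k=0)^(8) t_k = s_(9) − s_(0) = 5573836800 − (3) = 5573836797.

Σ = 5573836797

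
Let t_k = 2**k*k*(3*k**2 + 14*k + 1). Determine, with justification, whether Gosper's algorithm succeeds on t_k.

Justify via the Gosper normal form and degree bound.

t_(k+1)/t_k = 2*(3*k**3 + 23*k**2 + 38*k + 18)/(k*(3*k**2 + 14*k + 1)).
Factor: A=2; B=1; C=k**3 + 14*k**2/3 + k/3.
Solve (2)·f(k+1) − (1)·f(k) = k**3 + 14*k**2/3 + k/3.
d = 3 from the (0,0,3) case.
Coefficient equations give f(k) = (3*k**3 - 4*k**2 - k + 4)/3.
So s_k = (B(k−1)f/C)·t_k = ((3*k**3 - 4*k**2 - k + 4)/(k*(3*k**2 + 14*k + 1)))·t_k = 2**k*(3*k**3 - 4*k**2 - k + 4).
Δs = 2**k*k*(3*k**2 + 14*k + 1), as required.

Yes. s_k = 2**k*(3*k**3 - 4*k**2 - k + 4).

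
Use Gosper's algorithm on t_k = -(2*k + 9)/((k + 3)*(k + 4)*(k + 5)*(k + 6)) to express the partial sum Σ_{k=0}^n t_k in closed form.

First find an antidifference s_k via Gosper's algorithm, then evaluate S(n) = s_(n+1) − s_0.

S(n) = (-n**2 - 10*n - 9)/(15*(n**2 + 10*n + 24))

Compute t_(k+1)/t_k: get (k + 3)*(2*k + 11)/((k + 7)*(2*k + 9)).
Gosper form: A/B · C(k+1)/C(k) with A=k + 3, B=k + 7, C=k + 9/2.
f must satisfy (k + 3)·f(k+1) − (k + 6)·f(k) = k + 9/2.
From deg A=1, deg B=1, deg C=1: d=3.
A polynomial solution: f(k) = k*(k + 4)*(k + 8)/30.
R(k) = B(k−1)·f(k)/C(k) = k*(k + 4)*(k + 6)*(k + 8)/(15*(2*k + 9)); s_k = R·t_k = k*(-k - 8)/(15*(k**2 + 8*k + 15)).
Verify: (-2*k - 9)/(k**4 + 18*k**3 + 119*k**2 + 342*k + 360) matches t_k.
Evaluate: s_(n+1) = (-n**2 - 10*n - 9)/(15*(n**2 + 10*n + 24)); subtract s_(0) = 0 ⇒ S(n) = (-n**2 - 10*n - 9)/(15*(n**2 + 10*n + 24)).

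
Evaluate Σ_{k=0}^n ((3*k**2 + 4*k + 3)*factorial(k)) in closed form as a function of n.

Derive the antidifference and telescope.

Step 1: r(k) = (k + 1)*(4*k + 3*(k + 1)**2 + 7)/(3*k**2 + 4*k + 3).
So A=k + 1 and B=1, with C=k**2 + 4*k/3 + 1.
Need (k + 1)·f(k+1) − (1)·f(k) = k**2 + 4*k/3 + 1.
Degrees (1,0,2) ⇒ d ≤ 1.
A polynomial solution: f(k) = (3*k + 1)/3.
So s_k = (B(k−1)f/C)·t_k = ((3*k + 1)/(3*k**2 + 4*k + 3))·t_k = (3*k + 1)*factorial(k).
Verify: (3*k**2 + 4*k + 3)*factorial(k) matches t_k.
Telescope: S(n) = s_(n+1) − s_(0) = (3*n + 4)*factorial(n + 1) − (1) = 3*n**2*factorial(n) + 7*n*factorial(n) + 4*factorial(n) - 1.

S(n) = 3*n**2*factorial(n) + 7*n*factorial(n) + 4*factorial(n) - 1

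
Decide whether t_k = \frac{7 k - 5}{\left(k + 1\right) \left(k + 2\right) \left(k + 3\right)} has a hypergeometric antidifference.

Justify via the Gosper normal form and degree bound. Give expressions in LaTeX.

Yes. s_k = \frac{k \left(k - 11\right)}{2 \left(k + 1\right) \left(k + 2\right)}.

Step 1: r(k) = (k + 1)*(7*k + 2)/((k + 4)*(7*k - 5)).
Take A(k)=k + 1, B(k)=k + 4, C(k)=k - 5/7.
f must satisfy (k + 1)·f(k+1) − (k + 3)·f(k) = k - 5/7.
From deg A=1, deg B=1, deg C=1: d=2.
Solve for f: f(k) = k*(k - 11)/14 (degree 2 ≤ 2).
Get s_k = R·t_k = k*(k - 11)/(2*(k + 1)*(k + 2)) with R(k) = B(k−1)f(k)/C(k) = k*(k - 11)*(k + 3)/(2*(7*k - 5)).
Check: Δs_k = (7*k - 5)/(k**3 + 6*k**2 + 11*k + 6). ✓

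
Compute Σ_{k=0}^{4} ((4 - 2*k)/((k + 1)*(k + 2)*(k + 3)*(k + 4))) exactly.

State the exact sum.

Σ = 5/28

Compute t_(k+1)/t_k: get (k - 1)*(k + 1)/((k - 2)*(k + 5)).
A = k + 1, B = k + 5, C = k - 2.
Need (k + 1)·f(k+1) − (k + 4)·f(k) = k - 2.
Degrees (1,1,1) ⇒ d ≤ 3.
Coefficient equations give f(k) = -k*(k**2 + 6*k + 17)/12.
R(k) = B(k−1)·f(k)/C(k) = -k*(k + 4)*(k**2 + 6*k + 17)/(12*(k - 2)); s_k = R·t_k = k*(k**2 + 6*k + 17)/(6*(k + 1)*(k + 2)*(k + 3)).
Check: Δs_k = 2*(2 - k)/(k**4 + 10*k**3 + 35*k**2 + 50*k + 24). ✓
Telescoping: Σ = s_(5) − s_(0) = 5/28 − (0) = 5/28.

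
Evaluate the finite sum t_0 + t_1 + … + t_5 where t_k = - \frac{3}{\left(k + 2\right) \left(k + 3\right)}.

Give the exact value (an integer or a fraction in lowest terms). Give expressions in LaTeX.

Σ = -9/8

The ratio is (k + 2)/(k + 4).
So A=k + 2 and B=k + 4, with C=1.
Need (k + 2)·f(k+1) − (k + 3)·f(k) = 1.
deg f ≤ 1 (via 1,1,0).
Solving with deg f ≤ 1: f(k) = k/2.
Get s_k = R·t_k = -3*k/(2*k + 4) with R(k) = B(k−1)f(k)/C(k) = k*(k + 3)/2.
Verify: -3/(k**2 + 5*k + 6) matches t_k.
Sum = s_(6) − s_(0); s_(6) = -9/8, s_(0) = 0 ⇒ -9/8.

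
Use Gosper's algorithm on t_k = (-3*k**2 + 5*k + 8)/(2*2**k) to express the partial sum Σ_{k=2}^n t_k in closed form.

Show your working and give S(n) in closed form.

r(k) = (3*k**2 + k - 10)/(2*(3*k**2 - 5*k - 8)) after simplifying.
A = 1/2, B = 1, C = k**2 - 5*k/3 - 8/3.
Need (1/2)·f(k+1) − (1)·f(k) = k**2 - 5*k/3 - 8/3.
Degrees (0,0,2) ⇒ d ≤ 2.
Coefficient equations give f(k) = -2*(k - 1)*(3*k + 4)/3.
Then R = B(k−1)f/C = -2*(k - 1)*(3*k + 4)/((k + 1)*(3*k - 8)), so s_k = R(k)·t_k = (3*k**2 + k - 4)/2**k.
Check: Δs_k = (-3*k**2 + 5*k + 8)/(2*2**k). ✓
Σ_(k=2)^n t_k = s_(n+1) − s_(2) = (2**(-n - 1)*n*(3*n + 7)) − (5/2), i.e. 2**(-n - 1)*(-5*2**n + 3*n**2 + 7*n).

S(n) = 2**(-n - 1)*(-5*2**n + 3*n**2 + 7*n)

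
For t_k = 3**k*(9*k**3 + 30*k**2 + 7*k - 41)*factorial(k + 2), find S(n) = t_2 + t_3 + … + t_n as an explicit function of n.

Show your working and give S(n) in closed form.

S(n) = 3**(n + 1)*(n - 1)*(3*n + 5)*factorial(n + 3)

The ratio is 3*(9*k**4 + 84*k**3 + 265*k**2 + 287*k + 15)/(9*k**3 + 30*k**2 + 7*k - 41).
Factor: A=3*k + 9; B=1; C=k**3 + 10*k**2/3 + 7*k/9 - 41/9.
Need (3*k + 9)·f(k+1) − (1)·f(k) = k**3 + 10*k**2/3 + 7*k/9 - 41/9.
d = 2 from the (1,0,3) case.
Solve for f: f(k) = (k - 2)*(3*k + 2)/9 (degree 2 ≤ 2).
Certificate R = B(k−1)f/C = (k - 2)*(3*k + 2)/(9*k**3 + 30*k**2 + 7*k - 41) gives s_k = 3**k*(k - 2)*(3*k + 2)*factorial(k + 2).
Verify: 3**k*(9*k**3 + 30*k**2 + 7*k - 41)*factorial(k + 2) matches t_k.
s_(n+1) = 3**(n + 1)*(n - 1)*(3*n + 5)*factorial(n + 3) and s_(2) = 0, so S(n) = 3**(n + 1)*(n - 1)*(3*n + 5)*factorial(n + 3).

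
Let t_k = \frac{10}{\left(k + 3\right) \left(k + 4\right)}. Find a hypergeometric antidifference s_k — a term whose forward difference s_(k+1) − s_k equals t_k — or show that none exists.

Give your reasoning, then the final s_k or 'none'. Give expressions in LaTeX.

s_k = \frac{10 k}{3 \left(k + 3\right)}

Ratio r(k) = (k + 3)/(k + 5).
Factor: A=k + 3; B=k + 5; C=1.
Key eq: (k + 3)·f(k+1) = (k + 4)·f(k) + (1).
d = 1 from the (1,1,0) case.
Match coefficients ⇒ f(k) = k/3.
Get s_k = R·t_k = 10*k/(3*(k + 3)) with R(k) = B(k−1)f(k)/C(k) = k*(k + 4)/3.
Δs = 10/(k**2 + 7*k + 12), as required.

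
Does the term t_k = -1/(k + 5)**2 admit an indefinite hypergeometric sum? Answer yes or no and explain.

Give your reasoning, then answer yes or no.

No — the linear system for f has no solution.

Step 1: r(k) = (k + 5)**2/(k + 6)**2.
Factor: A=k**2 + 10*k + 25; B=k**2 + 12*k + 36; C=1.
Key eq: (k**2 + 10*k + 25)·f(k+1) = (k**2 + 10*k + 25)·f(k) + (1).
Degrees (2,2,0) ⇒ d ≤ 0.
f = c0 ⇒ A·f(k+1) − B(k−1)·f(k) − C = -1. The system {-1 = 0} is inconsistent; no antidifference.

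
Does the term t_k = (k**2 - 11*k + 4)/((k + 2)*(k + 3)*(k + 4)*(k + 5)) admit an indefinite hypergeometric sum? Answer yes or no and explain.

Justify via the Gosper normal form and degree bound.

Yes. s_k = k*(3 - k)/((k + 2)*(k + 3)*(k + 4)).

The ratio is -(k + 2)*(11*k - (k + 1)**2 + 7)/((k + 6)*(k**2 - 11*k + 4)).
Take A(k)=k + 2, B(k)=k + 6, C(k)=k**2 - 11*k + 4.
Solve (k + 2)·f(k+1) − (k + 5)·f(k) = k**2 - 11*k + 4.
From deg A=1, deg B=1, deg C=2: d=3.
A polynomial solution: f(k) = -k*(k - 3).
Get s_k = R·t_k = k*(3 - k)/((k + 2)*(k + 3)*(k + 4)) with R(k) = B(k−1)f(k)/C(k) = -k*(k - 3)*(k + 5)/(k**2 - 11*k + 4).
s_(k+1) − s_k = (k**2 - 11*k + 4)/(k**4 + 14*k**3 + 71*k**2 + 154*k + 120) = t_k.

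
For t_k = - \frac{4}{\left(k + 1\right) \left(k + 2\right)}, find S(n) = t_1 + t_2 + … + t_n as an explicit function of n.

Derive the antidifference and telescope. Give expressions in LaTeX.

t_(k+1)/t_k = (k + 1)/(k + 3).
Normal form (A,B,C) = (k + 1, k + 3, 1).
Need (k + 1)·f(k+1) − (k + 2)·f(k) = 1.
Bound: deg f ≤ 1.
Solving with deg f ≤ 1: f(k) = k.
So s_k = (B(k−1)f/C)·t_k = (k*(k + 2))·t_k = -4*k/(k + 1).
s_(k+1) − s_k = -4/(k**2 + 3*k + 2) = t_k.
Evaluate: s_(n+1) = 4*(-n - 1)/(n + 2); subtract s_(1) = -2 ⇒ S(n) = -2*n/(n + 2).

S(n) = - \frac{2 n}{n + 2}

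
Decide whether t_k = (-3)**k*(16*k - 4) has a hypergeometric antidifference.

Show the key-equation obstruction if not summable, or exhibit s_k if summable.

Yes. s_k = 4*(-3)**k*(1 - k).

t_(k+1)/t_k = 3*(-4*k - 3)/(4*k - 1).
Factor: A=-3; B=1; C=k - 1/4.
f must satisfy (-3)·f(k+1) − (1)·f(k) = k - 1/4.
Bound: deg f ≤ 1.
Coefficient equations give f(k) = -(k - 1)/4.
Then R = B(k−1)f/C = -(k - 1)/(4*k - 1), so s_k = R(k)·t_k = 4*(-3)**k*(1 - k).
s_(k+1) − s_k = (-3)**k*(16*k - 4) = t_k.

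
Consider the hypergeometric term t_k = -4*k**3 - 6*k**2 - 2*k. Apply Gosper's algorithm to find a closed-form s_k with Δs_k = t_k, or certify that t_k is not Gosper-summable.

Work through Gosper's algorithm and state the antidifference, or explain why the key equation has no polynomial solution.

t_(k+1)/t_k = (2*k**2 + 7*k + 6)/(k*(2*k + 1)).
Factor: A=1; B=1; C=k**3 + 3*k**2/2 + k/2.
Need (1)·f(k+1) − (1)·f(k) = k**3 + 3*k**2/2 + k/2.
Bound: deg f ≤ 4.
Solving with deg f ≤ 4: f(k) = k**2*(k - 1)*(k + 1)/4.
So s_k = (B(k−1)f/C)·t_k = (k*(k - 1)/(2*(2*k + 1)))·t_k = -k**4 + k**2.
s_(k+1) − s_k = 2*k*(-2*k**2 - 3*k - 1) = t_k.

s_k = -k**4 + k**2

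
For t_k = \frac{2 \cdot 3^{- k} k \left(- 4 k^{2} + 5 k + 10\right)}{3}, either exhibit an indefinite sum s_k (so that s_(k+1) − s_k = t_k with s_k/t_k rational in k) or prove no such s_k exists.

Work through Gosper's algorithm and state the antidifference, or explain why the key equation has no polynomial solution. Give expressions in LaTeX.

t_(k+1)/t_k = (k + 1)*(5*k - 4*(k + 1)**2 + 15)/(3*k*(-4*k**2 + 5*k + 10)).
So A=1/3 and B=1, with C=k**3 - 5*k**2/4 - 5*k/2.
Need (1/3)·f(k+1) − (1)·f(k) = k**3 - 5*k**2/4 - 5*k/2.
From deg A=0, deg B=0, deg C=3: d=3.
Solving with deg f ≤ 3: f(k) = -3*(4*k**3 + k**2 - 3*k + 1)/8.
R(k) = B(k−1)·f(k)/C(k) = -3*(4*k**3 + k**2 - 3*k + 1)/(2*k*(4*k**2 - 5*k - 10)); s_k = R·t_k = (4*k**3 + k**2 - 3*k + 1)/3**k.
Verify: 2*k*(-4*k**2 + 5*k + 10)/(3*3**k) matches t_k.

s_k = 3^{- k} \left(4 k^{3} + k^{2} - 3 k + 1\right)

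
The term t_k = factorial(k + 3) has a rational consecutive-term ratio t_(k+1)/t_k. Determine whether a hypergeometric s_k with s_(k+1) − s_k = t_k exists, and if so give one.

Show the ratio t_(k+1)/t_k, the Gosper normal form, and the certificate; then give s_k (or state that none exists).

The ratio is k + 4.
So A=k + 4 and B=1, with C=1.
f must satisfy (k + 4)·f(k+1) − (1)·f(k) = 1.
From deg A=1, deg B=0, deg C=0: d=-1.
d = -1 < 0 ⇒ no nonzero polynomial f; not summable.

none (Gosper's algorithm certifies no s_k)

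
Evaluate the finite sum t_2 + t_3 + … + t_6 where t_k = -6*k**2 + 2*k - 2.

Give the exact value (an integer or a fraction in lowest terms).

The ratio is (-k + 3*(k + 1)**2)/(3*k**2 - k + 1).
A = 1, B = 1, C = k**2 - k/3 + 1/3.
Solve (1)·f(k+1) − (1)·f(k) = k**2 - k/3 + 1/3.
From deg A=0, deg B=0, deg C=2: d=3.
Match coefficients ⇒ f(k) = k*(k**2 - 2*k + 2)/3.
R(k) = B(k−1)·f(k)/C(k) = k*(k**2 - 2*k + 2)/(3*k**2 - k + 1); s_k = R·t_k = 2*k*(-k**2 + 2*k - 2).
s_(k+1) − s_k = -6*k**2 + 2*k - 2 = t_k.
Evaluate s at k=7 and k=2: -518 and -8; difference -510.

Σ = -510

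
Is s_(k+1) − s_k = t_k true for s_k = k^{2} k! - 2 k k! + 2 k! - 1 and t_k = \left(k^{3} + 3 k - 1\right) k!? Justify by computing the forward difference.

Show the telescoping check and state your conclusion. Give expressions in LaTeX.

valid; difference matches t_k

s_(k+1) = k**3*factorial(k) + k**2*factorial(k) + k*factorial(k) + factorial(k) - 1
s_(k+1) − s_k = (k**3 + 3*k - 1)*factorial(k)
(s_(k+1) − s_k) − t_k = 0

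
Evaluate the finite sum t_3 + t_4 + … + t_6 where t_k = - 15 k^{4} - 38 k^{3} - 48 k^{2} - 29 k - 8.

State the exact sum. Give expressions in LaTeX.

The ratio is (15*k**4 + 98*k**3 + 252*k**2 + 299*k + 138)/(15*k**4 + 38*k**3 + 48*k**2 + 29*k + 8).
Factor: A=1; B=1; C=k**4 + 38*k**3/15 + 16*k**2/5 + 29*k/15 + 8/15.
Solve (1)·f(k+1) − (1)·f(k) = k**4 + 38*k**3/15 + 16*k**2/5 + 29*k/15 + 8/15.
Degrees (0,0,4) ⇒ d ≤ 5.
Solving with deg f ≤ 5: f(k) = k*(3*k**4 + 2*k**3 + 2*k**2 + 1)/15.
Then R = B(k−1)f/C = k*(3*k**4 + 2*k**3 + 2*k**2 + 1)/(15*k**4 + 38*k**3 + 48*k**2 + 29*k + 8), so s_k = R(k)·t_k = -3*k**5 - 2*k**4 - 2*k**3 - k.
Verify: -15*k**4 - 38*k**3 - 48*k**2 - 29*k - 8 matches t_k.
Sum = s_(7) − s_(3); s_(7) = -55916, s_(3) = -948 ⇒ -54968.

Σ = -54968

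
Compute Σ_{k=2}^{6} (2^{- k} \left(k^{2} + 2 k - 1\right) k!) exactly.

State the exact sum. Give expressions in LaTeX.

Compute t_(k+1)/t_k: get (k + 1)*(2*k + (k + 1)**2 + 1)/(2*(k**2 + 2*k - 1)).
A = k/2 + 1/2, B = 1, C = k**2 + 2*k - 1.
Key eq: (k/2 + 1/2)·f(k+1) = (1)·f(k) + (k**2 + 2*k - 1).
Bound: deg f ≤ 1.
A polynomial solution: f(k) = 2*(k + 2).
Get s_k = R·t_k = 2**(1 - k)*(k + 2)*factorial(k) with R(k) = B(k−1)f(k)/C(k) = 2*(k + 2)/(k**2 + 2*k - 1).
Δs = (k**2 + 2*k - 1)*factorial(k)/2**k, as required.
Sum = s_(7) − s_(2); s_(7) = 2835/4, s_(2) = 4 ⇒ 2819/4.

Σ = 2819/4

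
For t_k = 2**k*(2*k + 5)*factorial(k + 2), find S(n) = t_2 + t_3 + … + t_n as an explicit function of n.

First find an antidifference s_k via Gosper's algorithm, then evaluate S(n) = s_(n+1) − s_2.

S(n) = 2*2**n*factorial(n + 3) - 96

Compute t_(k+1)/t_k: get 2*(k + 3)*(2*k + 7)/(2*k + 5).
Factor: A=2*k + 6; B=1; C=k + 5/2.
Key eq: (2*k + 6)·f(k+1) = (1)·f(k) + (k + 5/2).
d = 0 from the (1,0,1) case.
Solving with deg f ≤ 0: f(k) = 1/2.
So s_k = (B(k−1)f/C)·t_k = (1/(2*k + 5))·t_k = 2**k*factorial(k + 2).
s_(k+1) − s_k = 2**k*(2*k + 5)*factorial(k + 2) = t_k.
Σ_(k=2)^n t_k = s_(n+1) − s_(2) = (2**(n + 1)*factorial(n + 3)) − (96), i.e. 2*2**n*factorial(n + 3) - 96.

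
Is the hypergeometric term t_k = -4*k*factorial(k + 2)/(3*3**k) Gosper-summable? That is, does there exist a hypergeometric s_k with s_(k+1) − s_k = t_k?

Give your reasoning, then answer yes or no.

r(k) = (k + 1)*(k + 3)/(3*k) after simplifying.
Normal form (A,B,C) = (k/3 + 1, 1, k).
Need (k/3 + 1)·f(k+1) − (1)·f(k) = k.
Degrees (1,0,1) ⇒ d ≤ 0.
Coefficient equations give f(k) = 3.
Certificate R = B(k−1)f/C = 3/k gives s_k = -4*factorial(k + 2)/3**k.
Verify: -4*k*factorial(k + 2)/(3*3**k) matches t_k.

Yes. s_k = -4*factorial(k + 2)/3**k.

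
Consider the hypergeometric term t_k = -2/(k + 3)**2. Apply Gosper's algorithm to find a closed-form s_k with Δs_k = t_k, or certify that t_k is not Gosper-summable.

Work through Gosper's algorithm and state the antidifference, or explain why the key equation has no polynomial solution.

no hypergeometric antidifference exists

Compute t_(k+1)/t_k: get (k + 3)**2/(k + 4)**2.
Gosper form: A/B · C(k+1)/C(k) with A=k**2 + 6*k + 9, B=k**2 + 8*k + 16, C=1.
Key eq: (k**2 + 6*k + 9)·f(k+1) = (k**2 + 6*k + 9)·f(k) + (1).
From deg A=2, deg B=2, deg C=0: d=0.
Put f(k) = c0: A·f(k+1) − B(k−1)·f(k) − C = -1; need -1 = 0 — inconsistent ⇒ no f, not summable.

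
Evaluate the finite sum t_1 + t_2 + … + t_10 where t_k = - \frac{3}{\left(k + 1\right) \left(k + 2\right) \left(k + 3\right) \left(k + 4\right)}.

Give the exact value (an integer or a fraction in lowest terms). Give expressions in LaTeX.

Σ = -15/364

Compute t_(k+1)/t_k: get (k + 1)/(k + 5).
Factor: A=k + 1; B=k + 5; C=1.
f must satisfy (k + 1)·f(k+1) − (k + 4)·f(k) = 1.
Bound: deg f ≤ 3.
Coefficient equations give f(k) = k*(k**2 + 6*k + 11)/18.
Certificate R = B(k−1)f/C = k*(k + 4)*(k**2 + 6*k + 11)/18 gives s_k = k*(-k**2 - 6*k - 11)/(6*(k + 1)*(k + 2)*(k + 3)).
Check: Δs_k = -3/(k**4 + 10*k**3 + 35*k**2 + 50*k + 24). ✓
Telescoping: Σ = s_(11) − s_(1) = -121/728 − (-1/8) = -15/364.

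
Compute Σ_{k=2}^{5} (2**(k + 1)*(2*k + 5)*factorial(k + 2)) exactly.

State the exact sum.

Step 1: r(k) = 2*(k + 3)*(2*k + 7)/(2*k + 5).
So A=2*k + 6 and B=1, with C=k + 5/2.
f must satisfy (2*k + 6)·f(k+1) − (1)·f(k) = k + 5/2.
From deg A=1, deg B=0, deg C=1: d=0.
A polynomial solution: f(k) = 1/2.
So s_k = (B(k−1)f/C)·t_k = (1/(2*k + 5))·t_k = 2**(k + 1)*factorial(k + 2).
Check: Δs_k = 2**(k + 1)*(2*k + 5)*factorial(k + 2). ✓
Telescoping: Σ = s_(6) − s_(2) = 5160960 − (192) = 5160768.

Σ = 5160768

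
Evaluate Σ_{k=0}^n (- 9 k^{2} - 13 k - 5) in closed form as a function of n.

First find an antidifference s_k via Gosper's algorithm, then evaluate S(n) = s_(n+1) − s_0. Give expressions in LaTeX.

Compute t_(k+1)/t_k: get (9*k**2 + 31*k + 27)/(9*k**2 + 13*k + 5).
Gosper form: A/B · C(k+1)/C(k) with A=1, B=1, C=k**2 + 13*k/9 + 5/9.
Key eq: (1)·f(k+1) = (1)·f(k) + (k**2 + 13*k/9 + 5/9).
deg f ≤ 3 (via 0,0,2).
Solve for f: f(k) = k**2*(3*k + 2)/9 (degree 3 ≤ 3).
Get s_k = R·t_k = k**2*(-3*k - 2) with R(k) = B(k−1)f(k)/C(k) = k**2*(3*k + 2)/(9*k**2 + 13*k + 5).
Δs = -9*k**2 - 13*k - 5, as required.
s_(n+1) = -3*n**3 - 11*n**2 - 13*n - 5 and s_(0) = 0, so S(n) = -3*n**3 - 11*n**2 - 13*n - 5.

S(n) = - 3 n^{3} - 11 n^{2} - 13 n - 5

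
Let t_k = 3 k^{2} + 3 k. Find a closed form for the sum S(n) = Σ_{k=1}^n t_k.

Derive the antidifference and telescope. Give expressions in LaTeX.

S(n) = n \left(n^{2} + 3 n + 2\right)

t_(k+1)/t_k = (k + 2)/k.
So A=1 and B=1, with C=k**2 + k.
Need (1)·f(k+1) − (1)·f(k) = k**2 + k.
deg f ≤ 3 (via 0,0,2).
Match coefficients ⇒ f(k) = k*(k - 1)*(k + 1)/3.
Then R = B(k−1)f/C = (k - 1)/3, so s_k = R(k)·t_k = k**3 - k.
s_(k+1) − s_k = 3*k*(k + 1) = t_k.
Evaluate: s_(n+1) = n*(n**2 + 3*n + 2); subtract s_(1) = 0 ⇒ S(n) = n*(n**2 + 3*n + 2).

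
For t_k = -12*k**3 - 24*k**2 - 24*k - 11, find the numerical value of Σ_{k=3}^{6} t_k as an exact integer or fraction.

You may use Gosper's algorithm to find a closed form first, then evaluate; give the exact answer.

t_(k+1)/t_k = (12*k**3 + 60*k**2 + 108*k + 71)/(12*k**3 + 24*k**2 + 24*k + 11).
So A=1 and B=1, with C=k**3 + 2*k**2 + 2*k + 11/12.
Need (1)·f(k+1) − (1)·f(k) = k**3 + 2*k**2 + 2*k + 11/12.
deg f ≤ 4 (via 0,0,3).
Solving with deg f ≤ 4: f(k) = k*(3*k**3 + 2*k**2 + 3*k + 3)/12.
Then R = B(k−1)f/C = k*(3*k**3 + 2*k**2 + 3*k + 3)/(12*k**3 + 24*k**2 + 24*k + 11), so s_k = R(k)·t_k = k*(-3*k**3 - 2*k**2 - 3*k - 3).
s_(k+1) − s_k = -12*k**3 - 24*k**2 - 24*k - 11 = t_k.
Evaluate s at k=7 and k=3: -8057 and -333; difference -7724.

Σ = -7724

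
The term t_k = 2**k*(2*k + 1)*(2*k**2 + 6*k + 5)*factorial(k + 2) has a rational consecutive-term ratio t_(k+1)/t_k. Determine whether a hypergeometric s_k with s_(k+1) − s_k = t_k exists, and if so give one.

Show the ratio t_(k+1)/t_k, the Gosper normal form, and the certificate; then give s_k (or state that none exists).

t_(k+1)/t_k = 2*(4*k**4 + 38*k**3 + 134*k**2 + 207*k + 117)/(4*k**3 + 14*k**2 + 16*k + 5).
So A=2*k + 6 and B=1, with C=k**3 + 7*k**2/2 + 4*k + 5/4.
Key eq: (2*k + 6)·f(k+1) = (1)·f(k) + (k**3 + 7*k**2/2 + 4*k + 5/4).
deg f ≤ 2 (via 1,0,3).
Solving with deg f ≤ 2: f(k) = (2*k**2 - 2*k + 1)/4.
Certificate R = B(k−1)f/C = (2*k**2 - 2*k + 1)/((2*k + 1)*(2*k**2 + 6*k + 5)) gives s_k = 2**k*(2*k**2 - 2*k + 1)*factorial(k + 2).
Check: Δs_k = 2**k*(2*k + 1)*(2*k**2 + 6*k + 5)*factorial(k + 2). ✓

s_k = 2**k*(2*k**2 - 2*k + 1)*factorial(k + 2)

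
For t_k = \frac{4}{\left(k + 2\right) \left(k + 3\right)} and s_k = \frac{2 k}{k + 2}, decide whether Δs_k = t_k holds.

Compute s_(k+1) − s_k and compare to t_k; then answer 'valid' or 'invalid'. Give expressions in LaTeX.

s_(k+1) = 2*(k + 1)/(k + 3)
s_(k+1) − s_k = 4/(k**2 + 5*k + 6)
(s_(k+1) − s_k) − t_k = 0

valid; difference matches t_k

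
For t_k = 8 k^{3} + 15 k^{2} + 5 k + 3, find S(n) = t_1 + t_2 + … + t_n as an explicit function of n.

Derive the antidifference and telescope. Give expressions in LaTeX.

Compute t_(k+1)/t_k: get (8*k**3 + 39*k**2 + 59*k + 31)/(8*k**3 + 15*k**2 + 5*k + 3).
Take A(k)=1, B(k)=1, C(k)=k**3 + 15*k**2/8 + 5*k/8 + 3/8.
Key eq: (1)·f(k+1) = (1)·f(k) + (k**3 + 15*k**2/8 + 5*k/8 + 3/8).
Degrees (0,0,3) ⇒ d ≤ 4.
A polynomial solution: f(k) = k*(2*k**3 + k**2 - 3*k + 3)/8.
Certificate R = B(k−1)f/C = k*(2*k**3 + k**2 - 3*k + 3)/(8*k**3 + 15*k**2 + 5*k + 3) gives s_k = k*(2*k**3 + k**2 - 3*k + 3).
s_(k+1) − s_k = 8*k**3 + 15*k**2 + 5*k + 3 = t_k.
Σ_(k=1)^n t_k = s_(n+1) − s_(1) = (2*n**4 + 9*n**3 + 12*n**2 + 8*n + 3) − (3), i.e. n*(2*n**3 + 9*n**2 + 12*n + 8).

S(n) = n \left(2 n^{3} + 9 n^{2} + 12 n + 8\right)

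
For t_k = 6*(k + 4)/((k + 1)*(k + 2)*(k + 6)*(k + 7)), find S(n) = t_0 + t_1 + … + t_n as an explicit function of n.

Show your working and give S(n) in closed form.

S(n) = (n**2 + 9*n + 8)/(2*(n**2 + 9*n + 14))

Step 1: r(k) = (k + 1)*(k + 5)*(k + 6)/((k + 3)*(k + 4)*(k + 8)).
Take A(k)=k + 1, B(k)=k + 8, C(k)=k**4 + 16*k**3 + 95*k**2 + 248*k + 240.
Solve (k + 1)·f(k+1) − (k + 7)·f(k) = k**4 + 16*k**3 + 95*k**2 + 248*k + 240.
deg f ≤ 6 (via 1,1,4).
Solve for f: f(k) = k*(k + 2)*(k + 3)*(k + 4)*(k + 5)*(k + 7)/12 (degree 6 ≤ 6).
Certificate R = B(k−1)f/C = k*(k + 2)*(k + 7)**2/(12*(k + 4)) gives s_k = k*(k + 7)/(2*(k**2 + 7*k + 6)).
Check: Δs_k = 6*(k + 4)/(k**4 + 16*k**3 + 83*k**2 + 152*k + 84). ✓
Σ_(k=0)^n t_k = s_(n+1) − s_(0) = ((n**2 + 9*n + 8)/(2*(n**2 + 9*n + 14))) − (0), i.e. (n**2 + 9*n + 8)/(2*(n**2 + 9*n + 14)).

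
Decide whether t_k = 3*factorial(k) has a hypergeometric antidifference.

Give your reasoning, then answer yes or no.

Ratio r(k) = k + 1.
Normal form (A,B,C) = (k + 1, 1, 1).
Need (k + 1)·f(k+1) − (1)·f(k) = 1.
From deg A=1, deg B=0, deg C=0: d=-1.
Bound -1 < 0, so the key equation has no polynomial solution.

No. Not Gosper-summable.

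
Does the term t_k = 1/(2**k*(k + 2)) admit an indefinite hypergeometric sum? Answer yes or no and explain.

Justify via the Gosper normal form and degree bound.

No — t_k has no hypergeometric antidifference.

Step 1: r(k) = (k + 2)/(2*(k + 3)).
Take A(k)=k/2 + 1, B(k)=k + 3, C(k)=1.
Need (k/2 + 1)·f(k+1) − (k + 2)·f(k) = 1.
Degrees (1,1,0) ⇒ d ≤ -1.
deg f ≤ -1 is impossible — no certificate.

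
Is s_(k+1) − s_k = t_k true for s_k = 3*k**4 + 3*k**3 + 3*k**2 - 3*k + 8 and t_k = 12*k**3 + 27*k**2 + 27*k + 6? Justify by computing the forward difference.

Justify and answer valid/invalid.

s_(k+1) = 3*k**4 + 15*k**3 + 30*k**2 + 24*k + 14
s_(k+1) − s_k = 12*k**3 + 27*k**2 + 27*k + 6
(s_(k+1) − s_k) − t_k = 0

Valid — Δs_k = t_k.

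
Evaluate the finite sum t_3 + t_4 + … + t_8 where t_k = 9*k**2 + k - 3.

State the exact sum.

The ratio is (k + 9*(k + 1)**2 - 2)/(9*k**2 + k - 3).
Factor: A=1; B=1; C=k**2 + k/9 - 1/3.
f must satisfy (1)·f(k+1) − (1)·f(k) = k**2 + k/9 - 1/3.
Bound: deg f ≤ 3.
Solve for f: f(k) = k*(3*k**2 - 4*k - 2)/9 (degree 3 ≤ 3).
So s_k = (B(k−1)f/C)·t_k = (k*(3*k**2 - 4*k - 2)/(9*k**2 + k - 3))·t_k = k*(3*k**2 - 4*k - 2).
Verify: 9*k**2 + k - 3 matches t_k.
Sum = s_(9) − s_(3); s_(9) = 1845, s_(3) = 39 ⇒ 1806.

Σ = 1806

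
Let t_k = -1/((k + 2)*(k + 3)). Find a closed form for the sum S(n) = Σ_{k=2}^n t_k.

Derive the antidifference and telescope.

Compute t_(k+1)/t_k: get (k + 2)/(k + 4).
So A=k + 2 and B=k + 4, with C=1.
f must satisfy (k + 2)·f(k+1) − (k + 3)·f(k) = 1.
d = 1 from the (1,1,0) case.
Match coefficients ⇒ f(k) = k/2.
Certificate R = B(k−1)f/C = k*(k + 3)/2 gives s_k = -k/(2*k + 4).
s_(k+1) − s_k = -1/(k**2 + 5*k + 6) = t_k.
Telescope: S(n) = s_(n+1) − s_(2) = (-n - 1)/(2*(n + 3)) − (-1/4) = (1 - n)/(4*(n + 3)).

S(n) = (1 - n)/(4*(n + 3))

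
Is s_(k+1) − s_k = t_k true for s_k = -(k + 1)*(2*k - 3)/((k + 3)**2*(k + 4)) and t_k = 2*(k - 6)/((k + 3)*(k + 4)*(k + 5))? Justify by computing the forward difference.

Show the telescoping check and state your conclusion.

s_(k+1) = -(k + 2)*(2*k - 1)/((k + 4)**2*(k + 5))
s_(k+1) − s_k = 2*(k**3 - 3*k**2 - 31*k - 21)/(k**5 + 19*k**4 + 143*k**3 + 533*k**2 + 984*k + 720)
(s_(k+1) − s_k) − t_k = 2*(-4*k**2 - k + 51)/(k**5 + 19*k**4 + 143*k**3 + 533*k**2 + 984*k + 720)

Invalid: residual 2*(-4*k**2 - k + 51)/(k**5 + 19*k**4 + 143*k**3 + 533*k**2 + 984*k + 720) ≠ 0.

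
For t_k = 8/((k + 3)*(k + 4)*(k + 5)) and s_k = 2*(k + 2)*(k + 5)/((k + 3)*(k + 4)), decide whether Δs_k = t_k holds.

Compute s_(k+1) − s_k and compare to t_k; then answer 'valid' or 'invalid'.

s_(k+1) = 2*(k + 3)*(k + 6)/((k + 4)*(k + 5))
s_(k+1) − s_k = 8/(k**3 + 12*k**2 + 47*k + 60)
(s_(k+1) − s_k) − t_k = 0

valid (s_(k+1) − s_k reduces to t_k)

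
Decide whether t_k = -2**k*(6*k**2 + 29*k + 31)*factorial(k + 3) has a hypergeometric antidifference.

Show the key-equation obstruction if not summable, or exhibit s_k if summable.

Yes. s_k = -2**k*(3*k + 1)*factorial(k + 3).

Ratio r(k) = 2*(6*k**3 + 65*k**2 + 230*k + 264)/(6*k**2 + 29*k + 31).
So A=2*k + 8 and B=1, with C=k**2 + 29*k/6 + 31/6.
Key eq: (2*k + 8)·f(k+1) = (1)·f(k) + (k**2 + 29*k/6 + 31/6).
d = 1 from the (1,0,2) case.
Solve for f: f(k) = (3*k + 1)/6 (degree 1 ≤ 1).
Then R = B(k−1)f/C = (3*k + 1)/(6*k**2 + 29*k + 31), so s_k = R(k)·t_k = -2**k*(3*k + 1)*factorial(k + 3).
Δs = -2**k*(6*k**2 + 29*k + 31)*factorial(k + 3), as required.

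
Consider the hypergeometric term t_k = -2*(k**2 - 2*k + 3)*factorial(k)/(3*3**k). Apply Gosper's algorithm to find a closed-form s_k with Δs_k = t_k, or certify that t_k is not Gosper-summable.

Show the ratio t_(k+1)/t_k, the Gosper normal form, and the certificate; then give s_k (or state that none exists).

r(k) = (k**3 + k**2 + 2*k + 2)/(3*(k**2 - 2*k + 3)) after simplifying.
Factor: A=k/3 + 1/3; B=1; C=k**2 - 2*k + 3.
f must satisfy (k/3 + 1/3)·f(k+1) − (1)·f(k) = k**2 - 2*k + 3.
d = 1 from the (1,0,2) case.
Coefficient equations give f(k) = 3*(k - 1).
Certificate R = B(k−1)f/C = 3*(k - 1)/(k**2 - 2*k + 3) gives s_k = -2*(k - 1)*factorial(k)/3**k.
Δs = -2*(k**2 - 2*k + 3)*factorial(k)/(3*3**k), as required.

s_k = -2*(k - 1)*factorial(k)/3**k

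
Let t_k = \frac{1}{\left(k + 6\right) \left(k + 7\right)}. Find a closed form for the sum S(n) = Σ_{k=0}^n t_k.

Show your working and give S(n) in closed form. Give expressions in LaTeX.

Compute t_(k+1)/t_k: get (k + 6)/(k + 8).
So A=k + 6 and B=k + 8, with C=1.
Key eq: (k + 6)·f(k+1) = (k + 7)·f(k) + (1).
From deg A=1, deg B=1, deg C=0: d=1.
Solving with deg f ≤ 1: f(k) = k/6.
Then R = B(k−1)f/C = k*(k + 7)/6, so s_k = R(k)·t_k = k/(6*(k + 6)).
Δs = 1/(k**2 + 13*k + 42), as required.
Evaluate: s_(n+1) = (n + 1)/(6*(n + 7)); subtract s_(0) = 0 ⇒ S(n) = (n + 1)/(6*(n + 7)).

S(n) = \frac{n + 1}{6 \left(n + 7\right)}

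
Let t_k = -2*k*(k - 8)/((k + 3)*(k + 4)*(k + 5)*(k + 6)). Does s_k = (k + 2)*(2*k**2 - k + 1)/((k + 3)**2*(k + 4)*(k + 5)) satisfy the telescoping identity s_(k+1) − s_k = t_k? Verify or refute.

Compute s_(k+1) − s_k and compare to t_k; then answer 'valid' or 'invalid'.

s_(k+1) = -(k + 3)*(k - 2*(k + 1)**2)/((k + 4)**2*(k + 5)*(k + 6))
s_(k+1) − s_k = (-2*k**4 + 6*k**3 + 89*k**2 + 139*k + 6)/(k**6 + 25*k**5 + 257*k**4 + 1391*k**3 + 4182*k**2 + 6624*k + 4320)
(s_(k+1) − s_k) − t_k = (4*k**3 + k**2 - 53*k + 6)/(k**6 + 25*k**5 + 257*k**4 + 1391*k**3 + 4182*k**2 + 6624*k + 4320)

Invalid: residual (4*k**3 + k**2 - 53*k + 6)/(k**6 + 25*k**5 + 257*k**4 + 1391*k**3 + 4182*k**2 + 6624*k + 4320) ≠ 0.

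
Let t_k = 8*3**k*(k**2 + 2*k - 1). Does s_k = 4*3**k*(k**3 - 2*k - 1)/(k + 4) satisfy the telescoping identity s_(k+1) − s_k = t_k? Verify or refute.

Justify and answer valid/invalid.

s_(k+1) = 12*3**k*(-2*k + (k + 1)**3 - 3)/(k + 5)
s_(k+1) − s_k = 3**k*(8*k**4 + 64*k**3 + 164*k**2 + 68*k - 76)/(k**2 + 9*k + 20)
(s_(k+1) − s_k) − t_k = 3**(k + 1)*(-8*k**3 - 44*k**2 - 60*k + 28)/(k**2 + 9*k + 20)

Invalid: residual 3**(k + 1)*(-8*k**3 - 44*k**2 - 60*k + 28)/(k**2 + 9*k + 20) ≠ 0.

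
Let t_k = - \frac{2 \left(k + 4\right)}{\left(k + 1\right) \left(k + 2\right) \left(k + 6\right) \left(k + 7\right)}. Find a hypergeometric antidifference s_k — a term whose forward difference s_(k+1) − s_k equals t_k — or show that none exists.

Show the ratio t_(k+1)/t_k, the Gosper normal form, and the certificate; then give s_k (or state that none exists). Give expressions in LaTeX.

The ratio is (k + 1)*(k + 5)*(k + 6)/((k + 3)*(k + 4)*(k + 8)).
Gosper form: A/B · C(k+1)/C(k) with A=k + 1, B=k + 8, C=k**4 + 16*k**3 + 95*k**2 + 248*k + 240.
Key eq: (k + 1)·f(k+1) = (k + 7)·f(k) + (k**4 + 16*k**3 + 95*k**2 + 248*k + 240).
From deg A=1, deg B=1, deg C=4: d=6.
Match coefficients ⇒ f(k) = k*(k + 2)*(k + 3)*(k + 4)*(k + 5)*(k + 7)/12.
So s_k = (B(k−1)f/C)·t_k = (k*(k + 2)*(k + 7)**2/(12*(k + 4)))·t_k = k*(-k - 7)/(6*(k**2 + 7*k + 6)).
Check: Δs_k = 2*(-k - 4)/(k**4 + 16*k**3 + 83*k**2 + 152*k + 84). ✓

s_k = \frac{k \left(- k - 7\right)}{6 \left(k^{2} + 7 k + 6\right)}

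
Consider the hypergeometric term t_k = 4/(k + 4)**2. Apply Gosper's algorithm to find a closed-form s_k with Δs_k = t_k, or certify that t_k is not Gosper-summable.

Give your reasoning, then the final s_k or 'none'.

no hypergeometric antidifference exists

t_(k+1)/t_k = (k + 4)**2/(k + 5)**2.
Take A(k)=k**2 + 8*k + 16, B(k)=k**2 + 10*k + 25, C(k)=1.
Solve (k**2 + 8*k + 16)·f(k+1) − (k**2 + 8*k + 16)·f(k) = 1.
Degrees (2,2,0) ⇒ d ≤ 0.
f = c0 ⇒ A·f(k+1) − B(k−1)·f(k) − C = -1. The system {-1 = 0} is inconsistent; no antidifference.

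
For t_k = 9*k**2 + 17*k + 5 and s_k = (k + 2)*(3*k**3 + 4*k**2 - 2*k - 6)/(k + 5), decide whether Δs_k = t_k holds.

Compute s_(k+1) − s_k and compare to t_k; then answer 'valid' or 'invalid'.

s_(k+1) = (3*k**4 + 22*k**3 + 54*k**2 + 44*k - 3)/(k + 6)
s_(k+1) − s_k = (9*k**4 + 98*k**3 + 288*k**2 + 289*k + 57)/(k**2 + 11*k + 30)
(s_(k+1) − s_k) − t_k = 3*(-6*k**3 - 58*k**2 - 92*k - 31)/(k**2 + 11*k + 30)

Invalid: residual 3*(-6*k**3 - 58*k**2 - 92*k - 31)/(k**2 + 11*k + 30) ≠ 0.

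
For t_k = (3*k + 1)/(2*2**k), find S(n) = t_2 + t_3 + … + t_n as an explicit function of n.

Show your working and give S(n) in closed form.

Ratio r(k) = (3*k + 4)/(2*(3*k + 1)).
Take A(k)=1/2, B(k)=1, C(k)=k + 1/3.
Key eq: (1/2)·f(k+1) = (1)·f(k) + (k + 1/3).
From deg A=0, deg B=0, deg C=1: d=1.
Coefficient equations give f(k) = -2*(3*k + 4)/3.
Certificate R = B(k−1)f/C = -2*(3*k + 4)/(3*k + 1) gives s_k = (-3*k - 4)/2**k.
s_(k+1) − s_k = (3*k + 1)/(2*2**k) = t_k.
Σ_(k=2)^n t_k = s_(n+1) − s_(2) = (2**(-n - 1)*(-3*n - 7)) − (-5/2), i.e. 2**(-n - 1)*(5*2**n - 3*n - 7).

S(n) = 2**(-n - 1)*(5*2**n - 3*n - 7)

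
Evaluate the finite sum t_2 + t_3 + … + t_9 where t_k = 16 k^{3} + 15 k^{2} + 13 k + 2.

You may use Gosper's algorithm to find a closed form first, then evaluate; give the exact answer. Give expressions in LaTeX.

Σ = 37232

Ratio r(k) = (16*k**3 + 63*k**2 + 91*k + 46)/(16*k**3 + 15*k**2 + 13*k + 2).
A = 1, B = 1, C = k**3 + 15*k**2/16 + 13*k/16 + 1/8.
Need (1)·f(k+1) − (1)·f(k) = k**3 + 15*k**2/16 + 13*k/16 + 1/8.
Bound: deg f ≤ 4.
Coefficient equations give f(k) = k*(4*k**3 - 3*k**2 + 3*k - 2)/16.
Then R = B(k−1)f/C = k*(4*k**3 - 3*k**2 + 3*k - 2)/(16*k**3 + 15*k**2 + 13*k + 2), so s_k = R(k)·t_k = k*(4*k**3 - 3*k**2 + 3*k - 2).
Verify: 16*k**3 + 15*k**2 + 13*k + 2 matches t_k.
Telescoping: Σ = s_(10) − s_(2) = 37280 − (48) = 37232.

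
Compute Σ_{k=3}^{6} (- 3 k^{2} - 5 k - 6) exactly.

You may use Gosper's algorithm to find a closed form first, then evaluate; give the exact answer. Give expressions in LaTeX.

Ratio r(k) = (3*k**2 + 11*k + 14)/(3*k**2 + 5*k + 6).
A = 1, B = 1, C = k**2 + 5*k/3 + 2.
Need (1)·f(k+1) − (1)·f(k) = k**2 + 5*k/3 + 2.
deg f ≤ 3 (via 0,0,2).
Solving with deg f ≤ 3: f(k) = k*(k**2 + k + 4)/3.
Then R = B(k−1)f/C = k*(k**2 + k + 4)/(3*k**2 + 5*k + 6), so s_k = R(k)·t_k = k*(-k**2 - k - 4).
s_(k+1) − s_k = -3*k**2 - 5*k - 6 = t_k.
Σ_(k=3)^(6) t_k = s_(7) − s_(3) = -420 − (-48) = -372.

Σ = -372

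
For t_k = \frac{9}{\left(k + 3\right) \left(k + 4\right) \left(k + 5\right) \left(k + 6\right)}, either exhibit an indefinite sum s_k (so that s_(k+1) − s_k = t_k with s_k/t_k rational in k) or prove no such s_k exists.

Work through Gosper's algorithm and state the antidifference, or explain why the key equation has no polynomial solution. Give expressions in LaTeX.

s_k = \frac{k \left(k^{2} + 12 k + 47\right)}{20 \left(k + 3\right) \left(k + 4\right) \left(k + 5\right)}

r(k) = (k + 3)/(k + 7) after simplifying.
Gosper form: A/B · C(k+1)/C(k) with A=k + 3, B=k + 7, C=1.
f must satisfy (k + 3)·f(k+1) − (k + 6)·f(k) = 1.
From deg A=1, deg B=1, deg C=0: d=3.
Solve for f: f(k) = k*(k**2 + 12*k + 47)/180 (degree 3 ≤ 3).
Certificate R = B(k−1)f/C = k*(k + 6)*(k**2 + 12*k + 47)/180 gives s_k = k*(k**2 + 12*k + 47)/(20*(k + 3)*(k + 4)*(k + 5)).
Δs = 9/(k**4 + 18*k**3 + 119*k**2 + 342*k + 360), as required.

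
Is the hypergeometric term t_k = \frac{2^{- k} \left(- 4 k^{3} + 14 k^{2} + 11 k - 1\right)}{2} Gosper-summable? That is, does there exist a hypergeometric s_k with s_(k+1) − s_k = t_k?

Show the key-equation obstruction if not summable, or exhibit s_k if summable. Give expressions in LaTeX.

Yes. s_k = 2^{- k} k \left(4 k^{2} - 2 k - 3\right).

Ratio r(k) = (4*k**3 - 2*k**2 - 27*k - 20)/(2*(4*k**3 - 14*k**2 - 11*k + 1)).
Take A(k)=1/2, B(k)=1, C(k)=k**3 - 7*k**2/2 - 11*k/4 + 1/4.
Key eq: (1/2)·f(k+1) = (1)·f(k) + (k**3 - 7*k**2/2 - 11*k/4 + 1/4).
Degrees (0,0,3) ⇒ d ≤ 3.
Match coefficients ⇒ f(k) = -k*(4*k**2 - 2*k - 3)/2.
Certificate R = B(k−1)f/C = -2*k*(4*k**2 - 2*k - 3)/(4*k**3 - 14*k**2 - 11*k + 1) gives s_k = k*(4*k**2 - 2*k - 3)/2**k.
Verify: (-4*k**3 + 14*k**2 + 11*k - 1)/(2*2**k) matches t_k.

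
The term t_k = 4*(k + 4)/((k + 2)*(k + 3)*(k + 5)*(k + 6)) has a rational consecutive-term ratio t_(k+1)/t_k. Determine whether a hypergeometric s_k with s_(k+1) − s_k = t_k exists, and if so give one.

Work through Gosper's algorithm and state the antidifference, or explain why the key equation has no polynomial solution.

Compute t_(k+1)/t_k: get (k + 2)*(k + 5)**2/((k + 4)**2*(k + 7)).
Take A(k)=k + 2, B(k)=k + 7, C(k)=k**2 + 8*k + 16.
Need (k + 2)·f(k+1) − (k + 6)·f(k) = k**2 + 8*k + 16.
Degrees (1,1,2) ⇒ d ≤ 4.
Coefficient equations give f(k) = k*(k + 3)*(k + 4)*(k + 7)/20.
Then R = B(k−1)f/C = k*(k + 3)*(k + 6)*(k + 7)/(20*(k + 4)), so s_k = R(k)·t_k = k*(k + 7)/(5*(k**2 + 7*k + 10)).
Verify: 4*(k + 4)/(k**4 + 16*k**3 + 91*k**2 + 216*k + 180) matches t_k.

s_k = k*(k + 7)/(5*(k**2 + 7*k + 10))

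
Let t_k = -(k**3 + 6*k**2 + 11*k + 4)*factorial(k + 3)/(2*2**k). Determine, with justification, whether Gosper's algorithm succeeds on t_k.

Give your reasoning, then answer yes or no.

Compute t_(k+1)/t_k: get (k**4 + 13*k**3 + 62*k**2 + 126*k + 88)/(2*(k**3 + 6*k**2 + 11*k + 4)).
Gosper form: A/B · C(k+1)/C(k) with A=k/2 + 2, B=1, C=k**3 + 6*k**2 + 11*k + 4.
Solve (k/2 + 2)·f(k+1) − (1)·f(k) = k**3 + 6*k**2 + 11*k + 4.
d = 2 from the (1,0,3) case.
Solving with deg f ≤ 2: f(k) = 2*(k**2 + 2*k - 4).
R(k) = B(k−1)·f(k)/C(k) = 2*(k**2 + 2*k - 4)/(k**3 + 6*k**2 + 11*k + 4); s_k = R·t_k = -(k**2 + 2*k - 4)*factorial(k + 3)/2**k.
Check: Δs_k = -(k**3 + 6*k**2 + 11*k + 4)*factorial(k + 3)/(2*2**k). ✓

Yes. s_k = -(k**2 + 2*k - 4)*factorial(k + 3)/2**k.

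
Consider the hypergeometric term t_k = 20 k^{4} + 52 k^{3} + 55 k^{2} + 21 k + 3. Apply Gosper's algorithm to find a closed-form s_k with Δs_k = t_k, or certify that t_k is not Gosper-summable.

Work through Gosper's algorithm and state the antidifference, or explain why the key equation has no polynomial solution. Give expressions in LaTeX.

t_(k+1)/t_k = (20*k**4 + 132*k**3 + 331*k**2 + 367*k + 151)/(20*k**4 + 52*k**3 + 55*k**2 + 21*k + 3).
A = 1, B = 1, C = k**4 + 13*k**3/5 + 11*k**2/4 + 21*k/20 + 3/20.
Solve (1)·f(k+1) − (1)·f(k) = k**4 + 13*k**3/5 + 11*k**2/4 + 21*k/20 + 3/20.
d = 5 from the (0,0,4) case.
A polynomial solution: f(k) = k*(4*k - 1)*(k**3 + k**2 - 1)/20.
Get s_k = R·t_k = k*(4*k**4 + 3*k**3 - k**2 - 4*k + 1) with R(k) = B(k−1)f(k)/C(k) = k*(4*k - 1)*(k**3 + k**2 - 1)/(20*k**4 + 52*k**3 + 55*k**2 + 21*k + 3).
Δs = 20*k**4 + 52*k**3 + 55*k**2 + 21*k + 3, as required.

s_k = k \left(4 k^{4} + 3 k^{3} - k^{2} - 4 k + 1\right)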